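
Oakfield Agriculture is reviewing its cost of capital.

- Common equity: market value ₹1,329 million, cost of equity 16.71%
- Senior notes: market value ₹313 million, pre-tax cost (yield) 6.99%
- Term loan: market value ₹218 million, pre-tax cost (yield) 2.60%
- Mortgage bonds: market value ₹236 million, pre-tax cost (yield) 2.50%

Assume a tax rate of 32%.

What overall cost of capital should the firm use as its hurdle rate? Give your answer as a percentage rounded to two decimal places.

Total capital V = 1329 + 313 + 218 + 236 = 2096.
Equity: weight = 1329/2096 = 0.6341; cost = 16.71%.
Senior notes: weight = 313/2096 = 0.1493; after-tax cost = 6.99% × (1 − 32%) = 4.7532%.
Term loan: weight = 218/2096 = 0.1040; after-tax cost = 2.6% × (1 − 32%) = 1.7680%.
Mortgage bonds: weight = 236/2096 = 0.1126; after-tax cost = 2.5% × (1 − 32%) = 1.7000%.
WACC = 0.6341 × 16.7100% + 0.1493 × 4.7532% + 0.1040 × 1.7680% + 0.1126 × 1.7000% = 11.6803%.

11.68%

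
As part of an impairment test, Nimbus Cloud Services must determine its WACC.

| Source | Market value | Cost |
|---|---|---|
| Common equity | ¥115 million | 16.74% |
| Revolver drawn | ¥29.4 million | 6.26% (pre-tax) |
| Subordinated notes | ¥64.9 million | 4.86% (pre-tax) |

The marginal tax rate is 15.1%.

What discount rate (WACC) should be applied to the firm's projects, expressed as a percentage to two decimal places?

Total capital V = 115 + 29.4 + 64.9 = 209.3.
Equity: weight = 115/209.3 = 0.5495; cost = 16.74%.
Revolver drawn: weight = 29.4/209.3 = 0.1405; after-tax cost = 6.26% × (1 − 15.1%) = 5.3147%.
Subordinated notes: weight = 64.9/209.3 = 0.3101; after-tax cost = 4.86% × (1 − 15.1%) = 4.1261%.
WACC = 0.5495 × 16.7400% + 0.1405 × 5.3147% + 0.3101 × 4.1261% = 11.2238%.

11.22%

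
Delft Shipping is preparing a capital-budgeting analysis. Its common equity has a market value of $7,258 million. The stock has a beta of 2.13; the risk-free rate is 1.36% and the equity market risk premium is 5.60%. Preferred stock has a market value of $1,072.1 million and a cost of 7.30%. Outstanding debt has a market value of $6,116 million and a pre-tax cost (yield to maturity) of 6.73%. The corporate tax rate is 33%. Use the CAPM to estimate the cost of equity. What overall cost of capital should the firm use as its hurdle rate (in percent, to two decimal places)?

Cost of equity via CAPM: Re = 1.36% + 2.13 × 5.6% = 13.2880%.
Total capital V = 7258 + 1072.1 + 6116 = 14446.1.
Equity: weight = 7258/14446.1 = 0.5024; cost = 13.288%.
Preferred: weight = 1072.1/14446.1 = 0.0742; cost = 7.3%.
Debt: weight = 6116/14446.1 = 0.4234; after-tax cost = 6.73% × (1 − 33%) = 4.5091%.
WACC = 0.5024 × 13.2880% + 0.0742 × 7.3000% + 0.4234 × 4.5091% = 9.1269%.

9.13%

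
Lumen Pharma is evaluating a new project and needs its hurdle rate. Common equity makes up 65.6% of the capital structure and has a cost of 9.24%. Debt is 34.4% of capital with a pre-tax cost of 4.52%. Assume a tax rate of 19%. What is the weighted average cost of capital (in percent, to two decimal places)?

7.32%

After-tax cost of debt = 4.52% × (1 − 19%) = 3.6612%.
WACC = 0.656 × 9.2400% + 0.344 × 3.6612% = 7.3209%.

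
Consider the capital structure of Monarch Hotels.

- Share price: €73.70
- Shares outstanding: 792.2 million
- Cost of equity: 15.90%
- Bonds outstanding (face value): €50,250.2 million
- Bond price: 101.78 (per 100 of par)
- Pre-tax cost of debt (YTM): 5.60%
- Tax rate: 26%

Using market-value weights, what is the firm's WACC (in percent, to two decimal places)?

10.41%

Market value of equity E = 73.7 × 792.2m = 58385.14m. Market value of debt D = 50250.2m × 101.78/100 = 51144.65356m.
Total capital V = 58385.14 + 51144.65356 = 109529.79356.
Equity: weight = 58385.14/109529.79356 = 0.5331; cost = 15.9%.
Bonds outstanding: weight = 51144.65356/109529.79356 = 0.4669; after-tax cost = 5.6% × (1 − 26%) = 4.1440%.
WACC = 0.5331 × 15.9000% + 0.4669 × 4.1440% = 10.4106%.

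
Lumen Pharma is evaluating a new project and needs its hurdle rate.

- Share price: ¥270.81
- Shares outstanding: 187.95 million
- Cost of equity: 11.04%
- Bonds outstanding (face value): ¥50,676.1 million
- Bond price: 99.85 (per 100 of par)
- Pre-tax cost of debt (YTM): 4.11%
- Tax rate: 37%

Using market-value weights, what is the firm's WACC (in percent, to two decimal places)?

6.83%

Market value of equity E = 270.81 × 187.95m = 50898.7395m. Market value of debt D = 50676.1m × 99.85/100 = 50600.08585m.
Total capital V = 50898.7395 + 50600.08585 = 101498.82535.
Equity: weight = 50898.7395/101498.82535 = 0.5015; cost = 11.04%.
Bonds outstanding: weight = 50600.08585/101498.82535 = 0.4985; after-tax cost = 4.11% × (1 − 37%) = 2.5893%.
WACC = 0.5015 × 11.0400% + 0.4985 × 2.5893% = 6.8271%.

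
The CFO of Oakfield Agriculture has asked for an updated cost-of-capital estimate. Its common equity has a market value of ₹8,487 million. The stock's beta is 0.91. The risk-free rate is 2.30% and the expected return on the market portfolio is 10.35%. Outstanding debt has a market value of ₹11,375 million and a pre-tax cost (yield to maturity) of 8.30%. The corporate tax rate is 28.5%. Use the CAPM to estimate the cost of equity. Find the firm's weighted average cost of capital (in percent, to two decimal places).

7.51%

Market risk premium = 10.35% − 2.3% = 8.05%.
Cost of equity via CAPM: Re = 2.3% + 0.91 × 8.05% = 9.6255%.
Total capital V = 8487 + 11375 = 19862.
Equity: weight = 8487/19862 = 0.4273; cost = 9.6255%.
Debt: weight = 11375/19862 = 0.5727; after-tax cost = 8.3% × (1 − 28.5%) = 5.9345%.
WACC = 0.4273 × 9.6255% + 0.5727 × 5.9345% = 7.5117%.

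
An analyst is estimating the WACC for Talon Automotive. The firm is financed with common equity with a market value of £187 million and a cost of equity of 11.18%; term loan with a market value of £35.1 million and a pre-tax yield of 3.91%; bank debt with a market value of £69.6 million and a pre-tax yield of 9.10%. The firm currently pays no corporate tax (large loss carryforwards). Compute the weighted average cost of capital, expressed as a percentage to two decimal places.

Total capital V = 187 + 35.1 + 69.6 = 291.7.
Equity: weight = 187/291.7 = 0.6411; cost = 11.18%.
Term loan: weight = 35.1/291.7 = 0.1203; after-tax cost = 3.91% × (1 − 0%) = 3.9100%.
Bank debt: weight = 69.6/291.7 = 0.2386; after-tax cost = 9.1% × (1 − 0%) = 9.1000%.
WACC = 0.6411 × 11.1800% + 0.1203 × 3.9100% + 0.2386 × 9.1000% = 9.8089%.

9.81%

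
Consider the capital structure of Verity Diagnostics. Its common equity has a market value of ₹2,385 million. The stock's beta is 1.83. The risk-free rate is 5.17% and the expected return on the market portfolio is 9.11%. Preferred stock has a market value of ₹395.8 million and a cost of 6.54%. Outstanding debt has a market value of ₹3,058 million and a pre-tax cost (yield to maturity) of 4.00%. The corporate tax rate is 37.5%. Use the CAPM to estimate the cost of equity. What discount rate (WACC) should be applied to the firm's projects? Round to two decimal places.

6.81%

Market risk premium = 9.11% − 5.17% = 3.94%.
Cost of equity via CAPM: Re = 5.17% + 1.83 × 3.94% = 12.3802%.
Total capital V = 2385 + 395.8 + 3058 = 5838.8.
Equity: weight = 2385/5838.8 = 0.4085; cost = 12.3802%.
Preferred: weight = 395.8/5838.8 = 0.0678; cost = 6.54%.
Debt: weight = 3058/5838.8 = 0.5237; after-tax cost = 4% × (1 − 37.5%) = 2.5000%.
WACC = 0.4085 × 12.3802% + 0.0678 × 6.5400% + 0.5237 × 2.5000% = 6.8097%.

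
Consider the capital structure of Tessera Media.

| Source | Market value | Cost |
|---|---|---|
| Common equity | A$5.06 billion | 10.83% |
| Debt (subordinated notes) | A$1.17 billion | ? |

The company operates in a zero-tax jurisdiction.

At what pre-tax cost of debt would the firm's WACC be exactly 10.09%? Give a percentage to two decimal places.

6.89%

Total capital V = 5.06 + 1.17 = 6.23.
Equity weight = 5.06/6.23 = 0.8122.
Subordinated notes weight = 1.17/6.23 = 0.1878.
Equity contribution = 0.8122 × 10.83% = 8.7961%.
Remaining for debt = 10.09% − 8.7961% = 1.2939%.
Rd × (1 − 0%) × 0.1878 = 1.2939%  ⇒  Rd = 6.8897%.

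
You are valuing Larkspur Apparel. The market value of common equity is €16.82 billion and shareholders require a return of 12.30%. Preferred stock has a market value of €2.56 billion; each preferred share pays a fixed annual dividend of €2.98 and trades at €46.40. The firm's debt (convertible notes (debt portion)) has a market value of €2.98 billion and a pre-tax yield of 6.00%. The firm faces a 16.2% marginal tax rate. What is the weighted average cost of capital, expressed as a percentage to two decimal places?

10.66%

Cost of preferred: Rp = 2.98 / 46.4 = 6.4224%.
Total capital V = 16.82 + 2.56 + 2.98 = 22.36.
Equity: weight = 16.82/22.36 = 0.7522; cost = 12.3%.
Preferred: weight = 2.56/22.36 = 0.1145; cost = 6.4224%.
Convertible notes (debt portion): weight = 2.98/22.36 = 0.1333; after-tax cost = 6% × (1 − 16.2%) = 5.0280%.
WACC = 0.7522 × 12.3000% + 0.1145 × 6.4224% + 0.1333 × 5.0280% = 10.6579%.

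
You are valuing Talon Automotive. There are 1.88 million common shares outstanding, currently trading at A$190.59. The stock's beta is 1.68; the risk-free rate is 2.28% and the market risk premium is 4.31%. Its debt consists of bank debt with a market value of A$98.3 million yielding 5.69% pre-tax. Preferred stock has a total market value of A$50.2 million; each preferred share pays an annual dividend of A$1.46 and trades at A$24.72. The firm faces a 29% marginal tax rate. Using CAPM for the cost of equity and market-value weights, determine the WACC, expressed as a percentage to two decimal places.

Cost of equity via CAPM: Re = 2.28% + 1.68 × 4.31% = 9.5208%.
Cost of preferred: Rp = 1.46 / 24.72 = 5.9061%.
Market value of equity E = 190.59 × 1.88m = 358.3092m.
Total capital V = 358.3092 + 50.2 + 98.3 = 506.8092.
Equity: weight = 358.3092/506.8092 = 0.7070; cost = 9.5208%.
Preferred: weight = 50.2/506.8092 = 0.0991; cost = 5.9061%.
Bank debt: weight = 98.3/506.8092 = 0.1940; after-tax cost = 5.69% × (1 − 29%) = 4.0399%.
WACC = 0.7070 × 9.5208% + 0.0991 × 5.9061% + 0.1940 × 4.0399% = 8.0997%.

8.10%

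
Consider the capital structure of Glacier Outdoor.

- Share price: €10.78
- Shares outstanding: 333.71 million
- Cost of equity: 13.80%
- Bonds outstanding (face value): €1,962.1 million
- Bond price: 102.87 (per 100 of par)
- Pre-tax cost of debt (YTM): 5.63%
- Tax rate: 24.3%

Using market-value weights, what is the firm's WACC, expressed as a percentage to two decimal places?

Market value of equity E = 10.78 × 333.71m = 3597.3938m. Market value of debt D = 1962.1m × 102.87/100 = 2018.41227m.
Total capital V = 3597.3938 + 2018.41227 = 5615.80607.
Equity: weight = 3597.3938/5615.80607 = 0.6406; cost = 13.8%.
Bonds outstanding: weight = 2018.41227/5615.80607 = 0.3594; after-tax cost = 5.63% × (1 − 24.3%) = 4.2619%.
WACC = 0.6406 × 13.8000% + 0.3594 × 4.2619% = 10.3719%.

10.37%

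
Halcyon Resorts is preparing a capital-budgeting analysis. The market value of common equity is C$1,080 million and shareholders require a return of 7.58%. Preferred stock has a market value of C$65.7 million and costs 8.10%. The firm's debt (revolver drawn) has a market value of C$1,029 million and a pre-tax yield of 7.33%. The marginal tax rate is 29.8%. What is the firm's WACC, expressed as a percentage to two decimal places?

6.44%

Total capital V = 1080 + 65.7 + 1029 = 2174.7.
Equity: weight = 1080/2174.7 = 0.4966; cost = 7.58%.
Preferred: weight = 65.7/2174.7 = 0.0302; cost = 8.1%.
Revolver drawn: weight = 1029/2174.7 = 0.4732; after-tax cost = 7.33% × (1 − 29.8%) = 5.1457%.
WACC = 0.4966 × 7.5800% + 0.0302 × 8.1000% + 0.4732 × 5.1457% = 6.4439%.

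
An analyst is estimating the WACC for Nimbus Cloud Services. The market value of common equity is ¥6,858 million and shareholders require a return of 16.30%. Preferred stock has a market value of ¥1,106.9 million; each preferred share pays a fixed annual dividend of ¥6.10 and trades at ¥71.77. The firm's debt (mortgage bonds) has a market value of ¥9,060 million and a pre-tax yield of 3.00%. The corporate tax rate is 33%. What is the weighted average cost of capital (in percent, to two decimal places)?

8.19%

Cost of preferred: Rp = 6.1 / 71.77 = 8.4994%.
Total capital V = 6858 + 1106.9 + 9060 = 17024.9.
Equity: weight = 6858/17024.9 = 0.4028; cost = 16.3%.
Preferred: weight = 1106.9/17024.9 = 0.0650; cost = 8.4994%.
Mortgage bonds: weight = 9060/17024.9 = 0.5322; after-tax cost = 3% × (1 − 33%) = 2.0100%.
WACC = 0.4028 × 16.3000% + 0.0650 × 8.4994% + 0.5322 × 2.0100% = 8.1882%.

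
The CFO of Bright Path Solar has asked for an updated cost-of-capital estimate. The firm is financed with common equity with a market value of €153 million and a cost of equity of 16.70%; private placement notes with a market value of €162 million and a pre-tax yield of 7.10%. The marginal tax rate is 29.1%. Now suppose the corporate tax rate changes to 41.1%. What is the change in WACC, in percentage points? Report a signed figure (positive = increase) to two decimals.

Current WACC:
Total capital V = 153 + 162 = 315.
Equity: weight = 153/315 = 0.4857; cost = 16.7%.
Private placement notes: weight = 162/315 = 0.5143; after-tax cost = 7.1% × (1 − 29.1%) = 5.0339%.
WACC = 0.4857 × 16.7000% + 0.5143 × 5.0339% = 10.7003%.
After the change:
Total capital V = 153 + 162 = 315.
Equity: weight = 153/315 = 0.4857; cost = 16.7%.
Private placement notes: weight = 162/315 = 0.5143; after-tax cost = 7.1% × (1 − 41.1%) = 4.1819%.
WACC = 0.4857 × 16.7000% + 0.5143 × 4.1819% = 10.2621%.
Change in WACC = 10.2621% − 10.7003% = -0.4382 pp.

-0.44 pp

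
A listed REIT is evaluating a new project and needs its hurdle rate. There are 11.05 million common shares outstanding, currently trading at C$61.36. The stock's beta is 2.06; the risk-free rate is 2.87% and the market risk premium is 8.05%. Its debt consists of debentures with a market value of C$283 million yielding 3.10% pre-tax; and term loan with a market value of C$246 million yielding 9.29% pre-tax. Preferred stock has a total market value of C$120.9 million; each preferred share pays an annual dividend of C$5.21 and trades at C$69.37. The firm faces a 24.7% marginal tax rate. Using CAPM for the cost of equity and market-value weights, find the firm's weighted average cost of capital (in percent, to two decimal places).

Cost of equity via CAPM: Re = 2.87% + 2.06 × 8.05% = 19.4530%.
Cost of preferred: Rp = 5.21 / 69.37 = 7.5105%.
Market value of equity E = 61.36 × 11.05m = 678.028m.
Total capital V = 678.028 + 120.9 + 283 + 246 = 1327.928.
Equity: weight = 678.028/1327.928 = 0.5106; cost = 19.453%.
Preferred: weight = 120.9/1327.928 = 0.0910; cost = 7.5105%.
Debentures: weight = 283/1327.928 = 0.2131; after-tax cost = 3.1% × (1 − 24.7%) = 2.3343%.
Term loan: weight = 246/1327.928 = 0.1853; after-tax cost = 9.29% × (1 − 24.7%) = 6.9954%.
WACC = 0.5106 × 19.4530% + 0.0910 × 7.5105% + 0.2131 × 2.3343% + 0.1853 × 6.9954% = 12.4097%.

12.41%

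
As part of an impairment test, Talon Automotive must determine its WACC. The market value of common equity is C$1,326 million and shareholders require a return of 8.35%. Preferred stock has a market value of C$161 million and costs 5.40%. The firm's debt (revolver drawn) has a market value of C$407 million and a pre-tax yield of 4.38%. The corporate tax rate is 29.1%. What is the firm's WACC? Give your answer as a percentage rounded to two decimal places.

Total capital V = 1326 + 161 + 407 = 1894.
Equity: weight = 1326/1894 = 0.7001; cost = 8.35%.
Preferred: weight = 161/1894 = 0.0850; cost = 5.4%.
Revolver drawn: weight = 407/1894 = 0.2149; after-tax cost = 4.38% × (1 − 29.1%) = 3.1054%.
WACC = 0.7001 × 8.3500% + 0.0850 × 5.4000% + 0.2149 × 3.1054% = 6.9722%.

6.97%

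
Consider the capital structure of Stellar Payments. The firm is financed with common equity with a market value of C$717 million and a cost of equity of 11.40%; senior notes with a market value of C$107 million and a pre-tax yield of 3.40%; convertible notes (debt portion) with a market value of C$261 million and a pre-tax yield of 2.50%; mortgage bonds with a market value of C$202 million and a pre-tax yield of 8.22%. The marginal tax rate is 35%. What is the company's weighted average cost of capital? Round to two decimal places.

7.70%

Total capital V = 717 + 107 + 261 + 202 = 1287.
Equity: weight = 717/1287 = 0.5571; cost = 11.4%.
Senior notes: weight = 107/1287 = 0.0831; after-tax cost = 3.4% × (1 − 35%) = 2.2100%.
Convertible notes (debt portion): weight = 261/1287 = 0.2028; after-tax cost = 2.5% × (1 − 35%) = 1.6250%.
Mortgage bonds: weight = 202/1287 = 0.1570; after-tax cost = 8.22% × (1 − 35%) = 5.3430%.
WACC = 0.5571 × 11.4000% + 0.0831 × 2.2100% + 0.2028 × 1.6250% + 0.1570 × 5.3430% = 7.7029%.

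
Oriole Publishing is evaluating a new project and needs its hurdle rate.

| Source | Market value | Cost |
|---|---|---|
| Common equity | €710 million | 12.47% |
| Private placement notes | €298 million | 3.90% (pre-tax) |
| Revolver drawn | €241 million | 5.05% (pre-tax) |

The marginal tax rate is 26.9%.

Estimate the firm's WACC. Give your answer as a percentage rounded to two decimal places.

Total capital V = 710 + 298 + 241 = 1249.
Equity: weight = 710/1249 = 0.5685; cost = 12.47%.
Private placement notes: weight = 298/1249 = 0.2386; after-tax cost = 3.9% × (1 − 26.9%) = 2.8509%.
Revolver drawn: weight = 241/1249 = 0.1930; after-tax cost = 5.05% × (1 − 26.9%) = 3.6916%.
WACC = 0.5685 × 12.4700% + 0.2386 × 2.8509% + 0.1930 × 3.6916% = 8.4811%.

8.48%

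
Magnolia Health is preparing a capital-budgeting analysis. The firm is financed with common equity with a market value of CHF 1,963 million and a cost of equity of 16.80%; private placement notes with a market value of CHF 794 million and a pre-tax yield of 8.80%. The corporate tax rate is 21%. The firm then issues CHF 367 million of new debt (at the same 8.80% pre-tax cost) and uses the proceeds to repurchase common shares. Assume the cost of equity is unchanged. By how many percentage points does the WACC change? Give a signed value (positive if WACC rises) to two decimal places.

-1.31 pp

Current WACC:
Total capital V = 1963 + 794 = 2757.
Equity: weight = 1963/2757 = 0.7120; cost = 16.8%.
Private placement notes: weight = 794/2757 = 0.2880; after-tax cost = 8.8% × (1 − 21%) = 6.9520%.
WACC = 0.7120 × 16.8000% + 0.2880 × 6.9520% = 13.9638%.
After the change:
Total capital V = 1596 + 1161 = 2757.
Equity: weight = 1596/2757 = 0.5789; cost = 16.8%.
Private placement notes: weight = 1161/2757 = 0.4211; after-tax cost = 8.8% × (1 − 21%) = 6.9520%.
WACC = 0.5789 × 16.8000% + 0.4211 × 6.9520% = 12.6529%.
Change in WACC = 12.6529% − 13.9638% = -1.3109 pp.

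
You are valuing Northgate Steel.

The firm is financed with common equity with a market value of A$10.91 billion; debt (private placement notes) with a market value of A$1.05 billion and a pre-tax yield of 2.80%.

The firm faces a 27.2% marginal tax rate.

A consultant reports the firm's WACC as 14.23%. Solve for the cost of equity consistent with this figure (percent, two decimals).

Total capital V = 10.91 + 1.05 = 11.96.
Equity weight = 10.91/11.96 = 0.9122.
Private placement notes weight = 1.05/11.96 = 0.0878.
Debt contribution = 0.0878 × 2.8% × (1 − 27.2%) = 0.1790%.
Required equity contribution = 14.23% − 0.1790% = 14.0510%.
Re = 14.0510% / 0.9122 = 15.4033%.

15.40%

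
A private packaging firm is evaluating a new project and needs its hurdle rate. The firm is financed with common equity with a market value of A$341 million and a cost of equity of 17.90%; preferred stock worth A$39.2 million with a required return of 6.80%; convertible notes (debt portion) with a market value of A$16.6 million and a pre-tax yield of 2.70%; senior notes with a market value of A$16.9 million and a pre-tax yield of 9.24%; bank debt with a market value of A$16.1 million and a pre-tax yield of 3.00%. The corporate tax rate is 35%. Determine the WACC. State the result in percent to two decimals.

Total capital V = 341 + 39.2 + 16.6 + 16.9 + 16.1 = 429.8.
Equity: weight = 341/429.8 = 0.7934; cost = 17.9%.
Preferred: weight = 39.2/429.8 = 0.0912; cost = 6.8%.
Convertible notes (debt portion): weight = 16.6/429.8 = 0.0386; after-tax cost = 2.7% × (1 − 35%) = 1.7550%.
Senior notes: weight = 16.9/429.8 = 0.0393; after-tax cost = 9.24% × (1 − 35%) = 6.0060%.
Bank debt: weight = 16.1/429.8 = 0.0375; after-tax cost = 3% × (1 − 35%) = 1.9500%.
WACC = 0.7934 × 17.9000% + 0.0912 × 6.8000% + 0.0386 × 1.7550% + 0.0393 × 6.0060% + 0.0375 × 1.9500% = 15.1989%.

15.20%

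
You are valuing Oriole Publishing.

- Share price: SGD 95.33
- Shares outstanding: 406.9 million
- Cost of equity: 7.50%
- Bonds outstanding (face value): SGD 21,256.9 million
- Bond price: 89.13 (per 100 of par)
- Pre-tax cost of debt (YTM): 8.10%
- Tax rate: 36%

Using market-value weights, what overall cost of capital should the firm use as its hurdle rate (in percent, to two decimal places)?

6.74%

Market value of equity E = 95.33 × 406.9m = 38789.777m. Market value of debt D = 21256.9m × 89.13/100 = 18946.27497m.
Total capital V = 38789.777 + 18946.27497 = 57736.05197.
Equity: weight = 38789.777/57736.05197 = 0.6718; cost = 7.5%.
Bonds outstanding: weight = 18946.27497/57736.05197 = 0.3282; after-tax cost = 8.1% × (1 − 36%) = 5.1840%.
WACC = 0.6718 × 7.5000% + 0.3282 × 5.1840% = 6.7400%.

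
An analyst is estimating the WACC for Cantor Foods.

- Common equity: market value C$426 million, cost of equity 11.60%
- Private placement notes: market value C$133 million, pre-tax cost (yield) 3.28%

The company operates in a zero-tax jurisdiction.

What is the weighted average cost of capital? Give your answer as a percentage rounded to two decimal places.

9.62%

Total capital V = 426 + 133 = 559.
Equity: weight = 426/559 = 0.7621; cost = 11.6%.
Private placement notes: weight = 133/559 = 0.2379; after-tax cost = 3.28% × (1 − 0%) = 3.2800%.
WACC = 0.7621 × 11.6000% + 0.2379 × 3.2800% = 9.6205%.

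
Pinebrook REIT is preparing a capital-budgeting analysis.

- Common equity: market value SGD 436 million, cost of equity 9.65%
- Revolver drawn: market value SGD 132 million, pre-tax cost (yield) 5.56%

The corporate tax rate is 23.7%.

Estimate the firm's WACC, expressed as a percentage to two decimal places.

8.39%

Total capital V = 436 + 132 = 568.
Equity: weight = 436/568 = 0.7676; cost = 9.65%.
Revolver drawn: weight = 132/568 = 0.2324; after-tax cost = 5.56% × (1 − 23.7%) = 4.2423%.
WACC = 0.7676 × 9.6500% + 0.2324 × 4.2423% = 8.3933%.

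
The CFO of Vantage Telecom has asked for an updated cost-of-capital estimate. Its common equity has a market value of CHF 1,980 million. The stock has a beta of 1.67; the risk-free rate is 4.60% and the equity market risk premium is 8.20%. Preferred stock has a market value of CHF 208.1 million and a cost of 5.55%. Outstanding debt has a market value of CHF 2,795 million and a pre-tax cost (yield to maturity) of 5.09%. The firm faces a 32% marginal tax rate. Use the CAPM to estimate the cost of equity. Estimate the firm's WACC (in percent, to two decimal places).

Cost of equity via CAPM: Re = 4.6% + 1.67 × 8.2% = 18.2940%.
Total capital V = 1980 + 208.1 + 2795 = 4983.1.
Equity: weight = 1980/4983.1 = 0.3973; cost = 18.294%.
Preferred: weight = 208.1/4983.1 = 0.0418; cost = 5.55%.
Debt: weight = 2795/4983.1 = 0.5609; after-tax cost = 5.09% × (1 − 32%) = 3.4612%.
WACC = 0.3973 × 18.2940% + 0.0418 × 5.5500% + 0.5609 × 3.4612% = 9.4421%.

9.44%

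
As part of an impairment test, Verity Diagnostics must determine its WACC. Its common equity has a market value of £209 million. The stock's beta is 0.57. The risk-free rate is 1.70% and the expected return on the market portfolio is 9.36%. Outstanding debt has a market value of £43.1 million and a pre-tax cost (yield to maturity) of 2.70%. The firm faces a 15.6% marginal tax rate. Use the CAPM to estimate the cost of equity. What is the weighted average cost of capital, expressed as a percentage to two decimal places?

Market risk premium = 9.36% − 1.7% = 7.66%.
Cost of equity via CAPM: Re = 1.7% + 0.57 × 7.66% = 6.0662%.
Total capital V = 209 + 43.1 = 252.1.
Equity: weight = 209/252.1 = 0.8290; cost = 6.0662%.
Debt: weight = 43.1/252.1 = 0.1710; after-tax cost = 2.7% × (1 − 15.6%) = 2.2788%.
WACC = 0.8290 × 6.0662% + 0.1710 × 2.2788% = 5.4187%.

5.42%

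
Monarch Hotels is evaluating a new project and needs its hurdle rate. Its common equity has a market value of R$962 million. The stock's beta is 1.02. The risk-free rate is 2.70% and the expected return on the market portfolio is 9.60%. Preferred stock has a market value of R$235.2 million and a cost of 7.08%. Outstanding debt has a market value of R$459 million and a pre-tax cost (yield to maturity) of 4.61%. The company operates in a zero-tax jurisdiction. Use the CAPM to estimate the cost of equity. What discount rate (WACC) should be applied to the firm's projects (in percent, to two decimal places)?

Market risk premium = 9.6% − 2.7% = 6.9%.
Cost of equity via CAPM: Re = 2.7% + 1.02 × 6.9% = 9.7380%.
Total capital V = 962 + 235.2 + 459 = 1656.2.
Equity: weight = 962/1656.2 = 0.5808; cost = 9.738%.
Preferred: weight = 235.2/1656.2 = 0.1420; cost = 7.08%.
Debt: weight = 459/1656.2 = 0.2771; after-tax cost = 4.61% × (1 − 0%) = 4.6100%.
WACC = 0.5808 × 9.7380% + 0.1420 × 7.0800% + 0.2771 × 4.6100% = 7.9394%.

7.94%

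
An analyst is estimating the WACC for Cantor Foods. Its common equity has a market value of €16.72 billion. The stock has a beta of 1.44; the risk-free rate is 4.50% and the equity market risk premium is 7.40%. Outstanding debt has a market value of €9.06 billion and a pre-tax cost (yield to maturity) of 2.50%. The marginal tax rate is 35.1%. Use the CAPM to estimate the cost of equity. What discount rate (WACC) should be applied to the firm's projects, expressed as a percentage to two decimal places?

Cost of equity via CAPM: Re = 4.5% + 1.44 × 7.4% = 15.1560%.
Total capital V = 16.72 + 9.06 = 25.78.
Equity: weight = 16.72/25.78 = 0.6486; cost = 15.156%.
Debt: weight = 9.06/25.78 = 0.3514; after-tax cost = 2.5% × (1 − 35.1%) = 1.6225%.
WACC = 0.6486 × 15.1560% + 0.3514 × 1.6225% = 10.3999%.

10.40%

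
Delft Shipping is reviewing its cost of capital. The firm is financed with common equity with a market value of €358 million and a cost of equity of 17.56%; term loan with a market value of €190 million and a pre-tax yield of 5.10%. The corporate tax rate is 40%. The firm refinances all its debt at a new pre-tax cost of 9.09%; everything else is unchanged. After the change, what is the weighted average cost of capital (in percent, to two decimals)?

After the change:
Total capital V = 358 + 190 = 548.
Equity: weight = 358/548 = 0.6533; cost = 17.56%.
Term loan: weight = 190/548 = 0.3467; after-tax cost = 9.09% × (1 − 40%) = 5.4540%.
WACC = 0.6533 × 17.5600% + 0.3467 × 5.4540% = 13.3627%.

13.36%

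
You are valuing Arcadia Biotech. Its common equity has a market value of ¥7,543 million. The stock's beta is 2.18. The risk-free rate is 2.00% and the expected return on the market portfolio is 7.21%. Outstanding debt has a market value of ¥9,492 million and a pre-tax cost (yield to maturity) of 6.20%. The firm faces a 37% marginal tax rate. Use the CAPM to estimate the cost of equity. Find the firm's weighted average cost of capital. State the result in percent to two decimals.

Market risk premium = 7.21% − 2.0% = 5.21%.
Cost of equity via CAPM: Re = 2.0% + 2.18 × 5.21% = 13.3578%.
Total capital V = 7543 + 9492 = 17035.
Equity: weight = 7543/17035 = 0.4428; cost = 13.3578%.
Debt: weight = 9492/17035 = 0.5572; after-tax cost = 6.2% × (1 − 37%) = 3.9060%.
WACC = 0.4428 × 13.3578% + 0.5572 × 3.9060% = 8.0912%.

8.09%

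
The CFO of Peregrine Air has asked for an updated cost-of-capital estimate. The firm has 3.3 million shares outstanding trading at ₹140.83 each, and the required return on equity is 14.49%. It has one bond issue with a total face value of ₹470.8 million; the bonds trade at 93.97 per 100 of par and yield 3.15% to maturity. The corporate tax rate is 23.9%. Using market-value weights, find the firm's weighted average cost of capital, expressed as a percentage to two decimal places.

8.59%

Market value of equity E = 140.83 × 3.3m = 464.739m. Market value of debt D = 470.8m × 93.97/100 = 442.41076m.
Total capital V = 464.739 + 442.41076 = 907.14976.
Equity: weight = 464.739/907.14976 = 0.5123; cost = 14.49%.
Bonds outstanding: weight = 442.41076/907.14976 = 0.4877; after-tax cost = 3.15% × (1 − 23.9%) = 2.3971%.
WACC = 0.5123 × 14.4900% + 0.4877 × 2.3971% = 8.5924%.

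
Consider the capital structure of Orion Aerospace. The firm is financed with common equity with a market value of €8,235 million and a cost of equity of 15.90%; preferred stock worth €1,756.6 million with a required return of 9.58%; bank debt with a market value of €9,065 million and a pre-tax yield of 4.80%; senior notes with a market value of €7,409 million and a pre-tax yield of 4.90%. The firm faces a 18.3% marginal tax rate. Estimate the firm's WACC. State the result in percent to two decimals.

8.05%

Total capital V = 8235 + 1756.6 + 9065 + 7409 = 26465.6.
Equity: weight = 8235/26465.6 = 0.3112; cost = 15.9%.
Preferred: weight = 1756.6/26465.6 = 0.0664; cost = 9.58%.
Bank debt: weight = 9065/26465.6 = 0.3425; after-tax cost = 4.8% × (1 − 18.3%) = 3.9216%.
Senior notes: weight = 7409/26465.6 = 0.2799; after-tax cost = 4.9% × (1 − 18.3%) = 4.0033%.
WACC = 0.3112 × 15.9000% + 0.0664 × 9.5800% + 0.3425 × 3.9216% + 0.2799 × 4.0033% = 8.0472%.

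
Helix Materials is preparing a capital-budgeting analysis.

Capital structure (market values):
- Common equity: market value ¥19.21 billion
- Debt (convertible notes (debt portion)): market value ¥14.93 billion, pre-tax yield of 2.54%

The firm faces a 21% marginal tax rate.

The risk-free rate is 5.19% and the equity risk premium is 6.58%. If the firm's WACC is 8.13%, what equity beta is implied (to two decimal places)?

1.17

Total capital V = 19.21 + 14.93 = 34.14.
Equity weight = 19.21/34.14 = 0.5627.
Convertible notes (debt portion) weight = 14.93/34.14 = 0.4373.
Debt contribution = 0.4373 × 2.54% × (1 − 21%) = 0.8775%.
Required equity contribution = 8.13% − 0.8775% = 7.2525%  ⇒  Re = 12.8891%.
CAPM: 12.8891% = 5.19% + β × 6.58%  ⇒  β = 1.1701.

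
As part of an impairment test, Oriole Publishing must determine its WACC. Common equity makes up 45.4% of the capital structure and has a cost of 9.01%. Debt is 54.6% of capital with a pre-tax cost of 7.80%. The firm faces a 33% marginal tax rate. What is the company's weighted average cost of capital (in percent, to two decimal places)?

After-tax cost of debt = 7.8% × (1 − 33%) = 5.2260%.
WACC = 0.454 × 9.0100% + 0.546 × 5.2260% = 6.9439%.

6.94%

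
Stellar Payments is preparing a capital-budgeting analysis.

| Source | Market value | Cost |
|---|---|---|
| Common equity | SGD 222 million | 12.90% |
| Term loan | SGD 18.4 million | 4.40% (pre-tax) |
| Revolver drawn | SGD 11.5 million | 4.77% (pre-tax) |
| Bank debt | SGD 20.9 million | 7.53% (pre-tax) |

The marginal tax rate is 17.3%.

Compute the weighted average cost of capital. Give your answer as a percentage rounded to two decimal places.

11.39%

Total capital V = 222 + 18.4 + 11.5 + 20.9 = 272.8.
Equity: weight = 222/272.8 = 0.8138; cost = 12.9%.
Term loan: weight = 18.4/272.8 = 0.0674; after-tax cost = 4.4% × (1 − 17.3%) = 3.6388%.
Revolver drawn: weight = 11.5/272.8 = 0.0422; after-tax cost = 4.77% × (1 − 17.3%) = 3.9448%.
Bank debt: weight = 20.9/272.8 = 0.0766; after-tax cost = 7.53% × (1 − 17.3%) = 6.2273%.
WACC = 0.8138 × 12.9000% + 0.0674 × 3.6388% + 0.0422 × 3.9448% + 0.0766 × 6.2273% = 11.3866%.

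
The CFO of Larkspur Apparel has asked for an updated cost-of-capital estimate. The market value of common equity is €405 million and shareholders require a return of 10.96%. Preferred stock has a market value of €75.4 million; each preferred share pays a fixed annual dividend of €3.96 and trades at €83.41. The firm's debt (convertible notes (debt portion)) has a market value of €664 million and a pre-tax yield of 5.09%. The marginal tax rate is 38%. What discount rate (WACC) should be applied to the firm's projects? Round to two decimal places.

6.02%

Cost of preferred: Rp = 3.96 / 83.41 = 4.7476%.
Total capital V = 405 + 75.4 + 664 = 1144.4.
Equity: weight = 405/1144.4 = 0.3539; cost = 10.96%.
Preferred: weight = 75.4/1144.4 = 0.0659; cost = 4.7476%.
Convertible notes (debt portion): weight = 664/1144.4 = 0.5802; after-tax cost = 5.09% × (1 − 38%) = 3.1558%.
WACC = 0.3539 × 10.9600% + 0.0659 × 4.7476% + 0.5802 × 3.1558% = 6.0226%.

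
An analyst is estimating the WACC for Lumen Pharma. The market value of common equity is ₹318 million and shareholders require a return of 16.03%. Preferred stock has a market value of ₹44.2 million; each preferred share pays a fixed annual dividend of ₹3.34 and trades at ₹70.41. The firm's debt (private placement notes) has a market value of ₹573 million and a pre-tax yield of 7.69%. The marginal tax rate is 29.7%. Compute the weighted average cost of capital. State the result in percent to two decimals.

8.99%

Cost of preferred: Rp = 3.34 / 70.41 = 4.7436%.
Total capital V = 318 + 44.2 + 573 = 935.2.
Equity: weight = 318/935.2 = 0.3400; cost = 16.03%.
Preferred: weight = 44.2/935.2 = 0.0473; cost = 4.7436%.
Private placement notes: weight = 573/935.2 = 0.6127; after-tax cost = 7.69% × (1 − 29.7%) = 5.4061%.
WACC = 0.3400 × 16.0300% + 0.0473 × 4.7436% + 0.6127 × 5.4061% = 8.9873%.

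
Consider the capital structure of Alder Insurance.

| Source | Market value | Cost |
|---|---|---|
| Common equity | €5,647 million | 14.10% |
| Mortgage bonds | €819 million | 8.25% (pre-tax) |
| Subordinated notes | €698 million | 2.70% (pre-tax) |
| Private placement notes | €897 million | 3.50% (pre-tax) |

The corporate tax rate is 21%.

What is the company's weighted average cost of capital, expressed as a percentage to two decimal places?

11.03%

Total capital V = 5647 + 819 + 698 + 897 = 8061.
Equity: weight = 5647/8061 = 0.7005; cost = 14.1%.
Mortgage bonds: weight = 819/8061 = 0.1016; after-tax cost = 8.25% × (1 − 21%) = 6.5175%.
Subordinated notes: weight = 698/8061 = 0.0866; after-tax cost = 2.7% × (1 − 21%) = 2.1330%.
Private placement notes: weight = 897/8061 = 0.1113; after-tax cost = 3.5% × (1 − 21%) = 2.7650%.
WACC = 0.7005 × 14.1000% + 0.1016 × 6.5175% + 0.0866 × 2.1330% + 0.1113 × 2.7650% = 11.0321%.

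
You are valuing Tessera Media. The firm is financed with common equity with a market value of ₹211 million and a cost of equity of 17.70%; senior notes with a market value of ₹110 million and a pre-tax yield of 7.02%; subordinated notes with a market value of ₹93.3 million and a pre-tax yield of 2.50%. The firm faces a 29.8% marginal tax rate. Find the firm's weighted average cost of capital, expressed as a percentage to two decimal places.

10.72%

Total capital V = 211 + 110 + 93.3 = 414.3.
Equity: weight = 211/414.3 = 0.5093; cost = 17.7%.
Senior notes: weight = 110/414.3 = 0.2655; after-tax cost = 7.02% × (1 − 29.8%) = 4.9280%.
Subordinated notes: weight = 93.3/414.3 = 0.2252; after-tax cost = 2.5% × (1 − 29.8%) = 1.7550%.
WACC = 0.5093 × 17.7000% + 0.2655 × 4.9280% + 0.2252 × 1.7550% = 10.7181%.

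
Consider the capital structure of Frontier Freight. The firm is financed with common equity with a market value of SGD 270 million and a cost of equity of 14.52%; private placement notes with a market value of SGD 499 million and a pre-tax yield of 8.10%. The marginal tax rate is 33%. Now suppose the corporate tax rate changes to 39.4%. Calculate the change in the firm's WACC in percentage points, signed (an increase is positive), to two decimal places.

-0.34 pp

Current WACC:
Total capital V = 270 + 499 = 769.
Equity: weight = 270/769 = 0.3511; cost = 14.52%.
Private placement notes: weight = 499/769 = 0.6489; after-tax cost = 8.1% × (1 − 33%) = 5.4270%.
WACC = 0.3511 × 14.5200% + 0.6489 × 5.4270% = 8.6196%.
After the change:
Total capital V = 270 + 499 = 769.
Equity: weight = 270/769 = 0.3511; cost = 14.52%.
Private placement notes: weight = 499/769 = 0.6489; after-tax cost = 8.1% × (1 − 39.4%) = 4.9086%.
WACC = 0.3511 × 14.5200% + 0.6489 × 4.9086% = 8.2832%.
Change in WACC = 8.2832% − 8.6196% = -0.3364 pp.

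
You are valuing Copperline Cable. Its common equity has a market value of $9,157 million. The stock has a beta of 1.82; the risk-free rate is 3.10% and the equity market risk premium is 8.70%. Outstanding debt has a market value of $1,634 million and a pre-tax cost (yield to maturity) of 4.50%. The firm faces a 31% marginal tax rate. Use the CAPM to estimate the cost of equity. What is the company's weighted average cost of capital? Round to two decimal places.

Cost of equity via CAPM: Re = 3.1% + 1.82 × 8.7% = 18.9340%.
Total capital V = 9157 + 1634 = 10791.
Equity: weight = 9157/10791 = 0.8486; cost = 18.934%.
Debt: weight = 1634/10791 = 0.1514; after-tax cost = 4.5% × (1 − 31%) = 3.1050%.
WACC = 0.8486 × 18.9340% + 0.1514 × 3.1050% = 16.5371%.

16.54%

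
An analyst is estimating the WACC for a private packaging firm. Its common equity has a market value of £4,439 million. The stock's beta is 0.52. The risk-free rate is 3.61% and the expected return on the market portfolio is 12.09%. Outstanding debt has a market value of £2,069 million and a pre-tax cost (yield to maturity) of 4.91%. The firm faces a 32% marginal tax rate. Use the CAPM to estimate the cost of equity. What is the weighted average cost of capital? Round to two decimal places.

6.53%

Market risk premium = 12.09% − 3.61% = 8.48%.
Cost of equity via CAPM: Re = 3.61% + 0.52 × 8.48% = 8.0196%.
Total capital V = 4439 + 2069 = 6508.
Equity: weight = 4439/6508 = 0.6821; cost = 8.0196%.
Debt: weight = 2069/6508 = 0.3179; after-tax cost = 4.91% × (1 − 32%) = 3.3388%.
WACC = 0.6821 × 8.0196% + 0.3179 × 3.3388% = 6.5315%.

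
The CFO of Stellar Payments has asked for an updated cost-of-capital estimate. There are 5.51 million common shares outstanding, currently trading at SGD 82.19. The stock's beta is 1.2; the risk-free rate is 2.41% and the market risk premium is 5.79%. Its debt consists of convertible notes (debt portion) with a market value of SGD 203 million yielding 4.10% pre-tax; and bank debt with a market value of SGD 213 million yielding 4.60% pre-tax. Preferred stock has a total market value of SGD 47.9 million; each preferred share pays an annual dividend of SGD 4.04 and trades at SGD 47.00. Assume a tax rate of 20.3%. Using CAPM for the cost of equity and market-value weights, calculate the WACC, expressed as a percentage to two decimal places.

Cost of equity via CAPM: Re = 2.41% + 1.2 × 5.79% = 9.3580%.
Cost of preferred: Rp = 4.04 / 47.0 = 8.5957%.
Market value of equity E = 82.19 × 5.51m = 452.8669m.
Total capital V = 452.8669 + 47.9 + 203 + 213 = 916.7669.
Equity: weight = 452.8669/916.7669 = 0.4940; cost = 9.358%.
Preferred: weight = 47.9/916.7669 = 0.0522; cost = 8.5957%.
Convertible notes (debt portion): weight = 203/916.7669 = 0.2214; after-tax cost = 4.1% × (1 − 20.3%) = 3.2677%.
Bank debt: weight = 213/916.7669 = 0.2323; after-tax cost = 4.6% × (1 − 20.3%) = 3.6662%.
WACC = 0.4940 × 9.3580% + 0.0522 × 8.5957% + 0.2214 × 3.2677% + 0.2323 × 3.6662% = 6.6472%.

6.65%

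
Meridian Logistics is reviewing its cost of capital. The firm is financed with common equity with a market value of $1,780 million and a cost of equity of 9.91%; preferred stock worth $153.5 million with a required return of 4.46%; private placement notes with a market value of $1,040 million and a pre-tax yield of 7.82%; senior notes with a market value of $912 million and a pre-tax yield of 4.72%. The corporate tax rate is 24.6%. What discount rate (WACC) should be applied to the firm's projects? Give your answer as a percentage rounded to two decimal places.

Total capital V = 1780 + 153.5 + 1040 + 912 = 3885.5.
Equity: weight = 1780/3885.5 = 0.4581; cost = 9.91%.
Preferred: weight = 153.5/3885.5 = 0.0395; cost = 4.46%.
Private placement notes: weight = 1040/3885.5 = 0.2677; after-tax cost = 7.82% × (1 − 24.6%) = 5.8963%.
Senior notes: weight = 912/3885.5 = 0.2347; after-tax cost = 4.72% × (1 − 24.6%) = 3.5589%.
WACC = 0.4581 × 9.9100% + 0.0395 × 4.4600% + 0.2677 × 5.8963% + 0.2347 × 3.5589% = 7.1296%.

7.13%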